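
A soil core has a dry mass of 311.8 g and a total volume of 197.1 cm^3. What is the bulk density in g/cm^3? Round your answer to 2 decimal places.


Step 1: Identify the formula: BD = dry mass / volume
Step 2: Substitute values: BD = 311.8 / 197.1
Step 3: BD = 1.58 g/cm^3

1.58


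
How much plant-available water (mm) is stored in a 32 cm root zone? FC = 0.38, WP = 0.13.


Step 1: Available water = (FC - WP) * depth * 10
Step 2: AW = (0.38 - 0.13) * 32 * 10
Step 3: AW = 0.25 * 32 * 10
Step 4: AW = 80.0 mm

80.0


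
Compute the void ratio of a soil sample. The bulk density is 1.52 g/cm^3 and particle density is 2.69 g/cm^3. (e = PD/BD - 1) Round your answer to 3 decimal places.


Step 1: e = PD / BD - 1
Step 2: e = 2.69 / 1.52 - 1
Step 3: e = 1.76974 - 1
Step 4: e = 0.77

0.77


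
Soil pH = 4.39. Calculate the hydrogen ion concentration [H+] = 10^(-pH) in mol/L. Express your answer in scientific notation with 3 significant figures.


Step 1: [H+] = 10^(-pH)
Step 2: [H+] = 10^(-4.39)
Step 3: [H+] = 4.07e-05 mol/L

4.07e-05


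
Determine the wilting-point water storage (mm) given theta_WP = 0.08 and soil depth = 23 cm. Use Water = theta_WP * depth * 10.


Step 1: Water (mm) = theta_WP * depth * 10
Step 2: Water = 0.08 * 23 * 10
Step 3: Water = 18.4 mm

18.4


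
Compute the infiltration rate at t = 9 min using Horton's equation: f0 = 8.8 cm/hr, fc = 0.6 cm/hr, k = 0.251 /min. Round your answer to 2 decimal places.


Step 1: f = fc + (f0 - fc) * exp(-k * t)
Step 2: exp(-0.251 * 9) = 0.104455
Step 3: f = 0.6 + (8.8 - 0.6) * 0.104455
Step 4: f = 0.6 + 8.2 * 0.104455
Step 5: f = 1.46 cm/hr

1.46


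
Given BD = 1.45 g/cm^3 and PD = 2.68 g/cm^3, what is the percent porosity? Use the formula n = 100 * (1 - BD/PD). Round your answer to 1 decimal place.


Step 1: Formula: n = 100 * (1 - BD / PD)
Step 2: n = 100 * (1 - 1.45 / 2.68)
Step 3: n = 100 * (1 - 0.54104)
Step 4: n = 45.9%

45.9


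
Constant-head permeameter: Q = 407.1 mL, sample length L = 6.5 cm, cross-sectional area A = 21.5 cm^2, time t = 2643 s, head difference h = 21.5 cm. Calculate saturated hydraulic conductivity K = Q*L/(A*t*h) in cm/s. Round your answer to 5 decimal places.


Step 1: K = Q * L / (A * t * h)
Step 2: Numerator = 407.1 * 6.5 = 2646.15
Step 3: Denominator = 21.5 * 2643 * 21.5 = 1221726.75
Step 4: K = 2646.15 / 1221726.75 = 0.00217 cm/s

0.00217


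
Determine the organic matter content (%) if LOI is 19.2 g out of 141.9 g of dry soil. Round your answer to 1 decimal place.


Step 1: OM% = 100 * LOI / sample mass
Step 2: OM = 100 * 19.2 / 141.9
Step 3: OM = 13.5%

13.5


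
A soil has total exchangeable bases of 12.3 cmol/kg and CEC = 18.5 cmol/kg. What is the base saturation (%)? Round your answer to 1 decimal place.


Step 1: BS = 100 * (sum of bases) / CEC
Step 2: BS = 100 * 12.3 / 18.5
Step 3: BS = 66.5%

66.5


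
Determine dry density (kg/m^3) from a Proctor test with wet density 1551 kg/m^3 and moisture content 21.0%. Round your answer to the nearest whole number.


Step 1: Dry density = wet density / (1 + w/100)
Step 2: Dry density = 1551 / (1 + 21.0/100)
Step 3: Dry density = 1551 / 1.21
Step 4: Dry density = 1282 kg/m^3

1282


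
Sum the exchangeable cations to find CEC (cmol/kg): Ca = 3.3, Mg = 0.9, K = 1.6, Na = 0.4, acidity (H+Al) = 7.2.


Step 1: CEC = Ca + Mg + K + Na + (H+Al)
Step 2: CEC = 3.3 + 0.9 + 1.6 + 0.4 + 7.2
Step 3: CEC = 13.4 cmol/kg

13.4


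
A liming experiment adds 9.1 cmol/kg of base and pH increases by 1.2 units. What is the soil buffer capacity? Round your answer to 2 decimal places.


Step 1: BC = change in base / change in pH
Step 2: BC = 9.1 / 1.2
Step 3: BC = 7.58 cmol/(kg*pH unit)

7.58


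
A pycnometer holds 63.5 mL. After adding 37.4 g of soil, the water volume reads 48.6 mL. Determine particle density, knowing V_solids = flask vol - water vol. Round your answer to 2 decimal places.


Step 1: Volume of solids = flask volume - water volume with soil
Step 2: V_solids = 63.5 - 48.6 = 14.9 mL
Step 3: Particle density = mass / V_solids = 37.4 / 14.9 = 2.51 g/cm^3

2.51


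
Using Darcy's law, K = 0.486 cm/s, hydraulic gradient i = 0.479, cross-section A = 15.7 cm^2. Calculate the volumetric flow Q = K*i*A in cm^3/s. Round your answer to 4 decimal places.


Step 1: Apply Darcy's law: Q = K * i * A
Step 2: Q = 0.486 * 0.479 * 15.7
Step 3: Q = 3.6549 cm^3/s

3.6549


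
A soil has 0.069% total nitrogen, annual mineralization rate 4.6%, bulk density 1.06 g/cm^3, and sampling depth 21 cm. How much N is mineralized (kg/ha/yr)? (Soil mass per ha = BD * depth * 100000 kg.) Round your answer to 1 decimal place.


Step 1: Soil mass per ha = BD * depth * 100000 = 1.06 * 21 * 100000 = 2226000 kg
Step 2: Total N pool = soil mass * N%/100 = 2226000 * 0.069/100 = 1535.94 kg/ha
Step 3: N mineralized = N pool * rate%/100 = 1535.94 * 4.6/100 = 70.7 kg/ha/yr

70.7


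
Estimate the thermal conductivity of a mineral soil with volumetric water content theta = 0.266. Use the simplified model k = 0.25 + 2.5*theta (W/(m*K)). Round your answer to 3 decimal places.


Step 1: k = 0.25 + 2.5 * theta
Step 2: k = 0.25 + 2.5 * 0.266
Step 3: k = 0.25 + 0.665
Step 4: k = 0.915 W/(m*K)

0.915


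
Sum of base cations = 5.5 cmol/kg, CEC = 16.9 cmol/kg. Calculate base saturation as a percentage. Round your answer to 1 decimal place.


Step 1: BS = 100 * (sum of bases) / CEC
Step 2: BS = 100 * 5.5 / 16.9
Step 3: BS = 32.5%

32.5


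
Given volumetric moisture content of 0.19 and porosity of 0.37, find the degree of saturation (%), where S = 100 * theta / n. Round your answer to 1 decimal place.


Step 1: S = 100 * theta_v / n
Step 2: S = 100 * 0.19 / 0.37
Step 3: S = 51.4%

51.4


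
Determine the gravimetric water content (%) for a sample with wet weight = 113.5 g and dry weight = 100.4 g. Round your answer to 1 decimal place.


Step 1: Water mass = wet - dry = 113.5 - 100.4 = 13.1 g
Step 2: w = 100 * water mass / dry mass
Step 3: w = 100 * 13.1 / 100.4 = 13.0%

13.0


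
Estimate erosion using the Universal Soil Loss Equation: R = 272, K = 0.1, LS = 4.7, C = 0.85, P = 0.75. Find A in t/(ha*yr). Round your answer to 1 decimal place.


Step 1: A = R * K * LS * C * P
Step 2: R * K = 272 * 0.1 = 27.2
Step 3: (R*K) * LS = 27.2 * 4.7 = 127.84
Step 4: * C * P = 127.84 * 0.85 * 0.75 = 81.5
Step 5: A = 81.5 t/(ha*yr)

81.5


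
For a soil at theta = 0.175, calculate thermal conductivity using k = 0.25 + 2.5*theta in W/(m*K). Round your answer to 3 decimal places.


Step 1: k = 0.25 + 2.5 * theta
Step 2: k = 0.25 + 2.5 * 0.175
Step 3: k = 0.25 + 0.438
Step 4: k = 0.688 W/(m*K)

0.688


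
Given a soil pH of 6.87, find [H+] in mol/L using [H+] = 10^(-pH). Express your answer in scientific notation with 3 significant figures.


Step 1: [H+] = 10^(-pH)
Step 2: [H+] = 10^(-6.87)
Step 3: [H+] = 1.35e-07 mol/L

1.35e-07


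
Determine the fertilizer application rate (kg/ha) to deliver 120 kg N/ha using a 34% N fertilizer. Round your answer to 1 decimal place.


Step 1: Fertilizer rate = target N / (N content / 100)
Step 2: Rate = 120 / (34 / 100)
Step 3: Rate = 120 / 0.34
Step 4: Rate = 352.9 kg/ha

352.9


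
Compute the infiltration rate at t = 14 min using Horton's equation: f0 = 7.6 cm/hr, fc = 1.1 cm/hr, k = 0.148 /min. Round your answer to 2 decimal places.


Step 1: f = fc + (f0 - fc) * exp(-k * t)
Step 2: exp(-0.148 * 14) = 0.125934
Step 3: f = 1.1 + (7.6 - 1.1) * 0.125934
Step 4: f = 1.1 + 6.5 * 0.125934
Step 5: f = 1.92 cm/hr

1.92


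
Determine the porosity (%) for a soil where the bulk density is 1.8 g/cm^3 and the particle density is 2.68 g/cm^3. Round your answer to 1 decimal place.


Step 1: Formula: n = 100 * (1 - BD / PD)
Step 2: n = 100 * (1 - 1.8 / 2.68)
Step 3: n = 100 * (1 - 0.67164)
Step 4: n = 32.8%

32.8


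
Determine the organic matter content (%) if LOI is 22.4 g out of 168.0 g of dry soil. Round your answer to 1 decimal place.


Step 1: OM% = 100 * LOI / sample mass
Step 2: OM = 100 * 22.4 / 168.0
Step 3: OM = 13.3%

13.3


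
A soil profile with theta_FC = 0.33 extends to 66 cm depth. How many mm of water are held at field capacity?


Step 1: Water (mm) = theta_FC * depth (cm) * 10
Step 2: Water = 0.33 * 66 * 10
Step 3: Water = 217.8 mm

217.8


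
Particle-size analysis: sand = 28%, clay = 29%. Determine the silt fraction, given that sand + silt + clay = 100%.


Step 1: sand + silt + clay = 100%
Step 2: silt = 100 - sand - clay
Step 3: silt = 100 - 28 - 29
Step 4: silt = 43%

43


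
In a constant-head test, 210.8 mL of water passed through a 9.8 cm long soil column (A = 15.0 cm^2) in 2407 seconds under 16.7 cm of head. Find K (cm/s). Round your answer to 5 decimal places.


Step 1: K = Q * L / (A * t * h)
Step 2: Numerator = 210.8 * 9.8 = 2065.84
Step 3: Denominator = 15.0 * 2407 * 16.7 = 602953.5
Step 4: K = 2065.84 / 602953.5 = 0.00343 cm/s

0.00343


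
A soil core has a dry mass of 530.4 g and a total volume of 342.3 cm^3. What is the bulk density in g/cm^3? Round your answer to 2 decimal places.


Step 1: Identify the formula: BD = dry mass / volume
Step 2: Substitute values: BD = 530.4 / 342.3
Step 3: BD = 1.55 g/cm^3

1.55


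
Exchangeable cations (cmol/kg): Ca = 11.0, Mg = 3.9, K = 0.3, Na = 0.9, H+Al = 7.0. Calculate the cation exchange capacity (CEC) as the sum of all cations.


Step 1: CEC = Ca + Mg + K + Na + (H+Al)
Step 2: CEC = 11.0 + 3.9 + 0.3 + 0.9 + 7.0
Step 3: CEC = 23.1 cmol/kg

23.1


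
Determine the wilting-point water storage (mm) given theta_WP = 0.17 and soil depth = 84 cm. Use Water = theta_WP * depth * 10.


Step 1: Water (mm) = theta_WP * depth * 10
Step 2: Water = 0.17 * 84 * 10
Step 3: Water = 142.8 mm

142.8


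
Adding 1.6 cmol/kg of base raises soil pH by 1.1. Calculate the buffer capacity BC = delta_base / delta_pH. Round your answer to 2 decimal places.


Step 1: BC = change in base / change in pH
Step 2: BC = 1.6 / 1.1
Step 3: BC = 1.45 cmol/(kg*pH unit)

1.45


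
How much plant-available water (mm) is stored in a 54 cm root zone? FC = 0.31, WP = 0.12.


Step 1: Available water = (FC - WP) * depth * 10
Step 2: AW = (0.31 - 0.12) * 54 * 10
Step 3: AW = 0.19 * 54 * 10
Step 4: AW = 102.6 mm

102.6


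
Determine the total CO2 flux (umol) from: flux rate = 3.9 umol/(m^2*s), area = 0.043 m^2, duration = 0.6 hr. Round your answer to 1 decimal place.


Step 1: Convert time to seconds: 0.6 hr * 3600 = 2160.0 s
Step 2: Total = flux * area * time_s
Step 3: Total = 3.9 * 0.043 * 2160.0
Step 4: Total = 362.2 umol

362.2


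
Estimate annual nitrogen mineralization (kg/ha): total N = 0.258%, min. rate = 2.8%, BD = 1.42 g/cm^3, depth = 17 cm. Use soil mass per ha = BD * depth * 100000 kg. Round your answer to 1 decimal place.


Step 1: Soil mass per ha = BD * depth * 100000 = 1.42 * 17 * 100000 = 2414000 kg
Step 2: Total N pool = soil mass * N%/100 = 2414000 * 0.258/100 = 6228.12 kg/ha
Step 3: N mineralized = N pool * rate%/100 = 6228.12 * 2.8/100 = 174.4 kg/ha/yr

174.4


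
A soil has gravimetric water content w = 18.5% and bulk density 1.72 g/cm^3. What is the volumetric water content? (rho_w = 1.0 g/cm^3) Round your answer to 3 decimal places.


Step 1: theta = (w / 100) * BD / rho_w
Step 2: theta = (18.5 / 100) * 1.72 / 1.0
Step 3: theta = 0.185 * 1.72
Step 4: theta = 0.318

0.318


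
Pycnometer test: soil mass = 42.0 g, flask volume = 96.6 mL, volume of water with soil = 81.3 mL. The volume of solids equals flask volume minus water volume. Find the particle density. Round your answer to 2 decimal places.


Step 1: Volume of solids = flask volume - water volume with soil
Step 2: V_solids = 96.6 - 81.3 = 15.3 mL
Step 3: Particle density = mass / V_solids = 42.0 / 15.3 = 2.75 g/cm^3

2.75


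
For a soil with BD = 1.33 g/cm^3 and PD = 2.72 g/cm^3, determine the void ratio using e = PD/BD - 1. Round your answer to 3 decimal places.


Step 1: e = PD / BD - 1
Step 2: e = 2.72 / 1.33 - 1
Step 3: e = 2.04511 - 1
Step 4: e = 1.045

1.045


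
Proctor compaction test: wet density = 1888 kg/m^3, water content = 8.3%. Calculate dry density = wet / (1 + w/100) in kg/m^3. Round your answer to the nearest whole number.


Step 1: Dry density = wet density / (1 + w/100)
Step 2: Dry density = 1888 / (1 + 8.3/100)
Step 3: Dry density = 1888 / 1.083
Step 4: Dry density = 1743 kg/m^3

1743


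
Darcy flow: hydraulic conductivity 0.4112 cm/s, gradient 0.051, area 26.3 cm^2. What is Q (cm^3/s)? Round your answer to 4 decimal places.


Step 1: Apply Darcy's law: Q = K * i * A
Step 2: Q = 0.4112 * 0.051 * 26.3
Step 3: Q = 0.5515 cm^3/s

0.5515


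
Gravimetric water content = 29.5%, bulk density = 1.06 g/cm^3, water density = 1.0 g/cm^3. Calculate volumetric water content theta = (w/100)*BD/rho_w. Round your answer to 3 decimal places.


Step 1: theta = (w / 100) * BD / rho_w
Step 2: theta = (29.5 / 100) * 1.06 / 1.0
Step 3: theta = 0.295 * 1.06
Step 4: theta = 0.313

0.313


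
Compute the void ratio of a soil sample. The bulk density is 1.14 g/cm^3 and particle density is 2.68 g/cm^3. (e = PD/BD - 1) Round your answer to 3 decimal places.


Step 1: e = PD / BD - 1
Step 2: e = 2.68 / 1.14 - 1
Step 3: e = 2.35088 - 1
Step 4: e = 1.351

1.351


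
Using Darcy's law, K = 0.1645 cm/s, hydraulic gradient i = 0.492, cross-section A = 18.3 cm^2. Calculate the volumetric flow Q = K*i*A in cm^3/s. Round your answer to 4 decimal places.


Step 1: Apply Darcy's law: Q = K * i * A
Step 2: Q = 0.1645 * 0.492 * 18.3
Step 3: Q = 1.4811 cm^3/s

1.4811


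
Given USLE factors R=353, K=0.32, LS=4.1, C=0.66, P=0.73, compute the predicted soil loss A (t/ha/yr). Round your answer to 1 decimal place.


Step 1: A = R * K * LS * C * P
Step 2: R * K = 353 * 0.32 = 112.96
Step 3: (R*K) * LS = 112.96 * 4.1 = 463.136
Step 4: * C * P = 463.136 * 0.66 * 0.73 = 223.1
Step 5: A = 223.1 t/(ha*yr)

223.1


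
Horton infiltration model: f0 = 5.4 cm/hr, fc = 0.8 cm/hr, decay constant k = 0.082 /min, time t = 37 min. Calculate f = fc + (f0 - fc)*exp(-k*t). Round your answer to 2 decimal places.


Step 1: f = fc + (f0 - fc) * exp(-k * t)
Step 2: exp(-0.082 * 37) = 0.048123
Step 3: f = 0.8 + (5.4 - 0.8) * 0.048123
Step 4: f = 0.8 + 4.6 * 0.048123
Step 5: f = 1.02 cm/hr

1.02


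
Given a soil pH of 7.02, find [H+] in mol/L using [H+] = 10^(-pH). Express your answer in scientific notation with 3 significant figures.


Step 1: [H+] = 10^(-pH)
Step 2: [H+] = 10^(-7.02)
Step 3: [H+] = 9.55e-08 mol/L

9.55e-08


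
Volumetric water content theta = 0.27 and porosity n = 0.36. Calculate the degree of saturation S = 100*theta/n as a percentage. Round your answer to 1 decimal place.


Step 1: S = 100 * theta_v / n
Step 2: S = 100 * 0.27 / 0.36
Step 3: S = 75.0%

75.0


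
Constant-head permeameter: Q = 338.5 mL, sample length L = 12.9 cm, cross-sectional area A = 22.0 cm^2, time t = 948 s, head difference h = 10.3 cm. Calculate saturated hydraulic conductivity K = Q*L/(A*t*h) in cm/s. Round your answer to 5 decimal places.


Step 1: K = Q * L / (A * t * h)
Step 2: Numerator = 338.5 * 12.9 = 4366.65
Step 3: Denominator = 22.0 * 948 * 10.3 = 214816.8
Step 4: K = 4366.65 / 214816.8 = 0.02033 cm/s

0.02033


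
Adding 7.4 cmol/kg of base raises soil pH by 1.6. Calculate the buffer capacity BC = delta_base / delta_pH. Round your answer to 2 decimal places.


Step 1: BC = change in base / change in pH
Step 2: BC = 7.4 / 1.6
Step 3: BC = 4.63 cmol/(kg*pH unit)

4.63


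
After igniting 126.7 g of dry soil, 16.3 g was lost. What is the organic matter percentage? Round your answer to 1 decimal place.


Step 1: OM% = 100 * LOI / sample mass
Step 2: OM = 100 * 16.3 / 126.7
Step 3: OM = 12.9%

12.9


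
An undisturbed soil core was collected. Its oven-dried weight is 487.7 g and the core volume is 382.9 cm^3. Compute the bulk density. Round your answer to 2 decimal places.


Step 1: Identify the formula: BD = dry mass / volume
Step 2: Substitute values: BD = 487.7 / 382.9
Step 3: BD = 1.27 g/cm^3

1.27


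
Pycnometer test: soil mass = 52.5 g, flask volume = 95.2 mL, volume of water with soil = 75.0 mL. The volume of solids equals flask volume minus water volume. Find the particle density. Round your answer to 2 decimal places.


Step 1: Volume of solids = flask volume - water volume with soil
Step 2: V_solids = 95.2 - 75.0 = 20.2 mL
Step 3: Particle density = mass / V_solids = 52.5 / 20.2 = 2.6 g/cm^3

2.6


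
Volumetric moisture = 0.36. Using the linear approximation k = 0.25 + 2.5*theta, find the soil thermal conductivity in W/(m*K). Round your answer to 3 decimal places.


Step 1: k = 0.25 + 2.5 * theta
Step 2: k = 0.25 + 2.5 * 0.36
Step 3: k = 0.25 + 0.9
Step 4: k = 1.15 W/(m*K)

1.15


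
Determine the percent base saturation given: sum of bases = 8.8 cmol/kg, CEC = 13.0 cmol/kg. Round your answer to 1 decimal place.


Step 1: BS = 100 * (sum of bases) / CEC
Step 2: BS = 100 * 8.8 / 13.0
Step 3: BS = 67.7%

67.7


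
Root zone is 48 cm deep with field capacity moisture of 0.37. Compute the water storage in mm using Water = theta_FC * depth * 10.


Step 1: Water (mm) = theta_FC * depth (cm) * 10
Step 2: Water = 0.37 * 48 * 10
Step 3: Water = 177.6 mm

177.6


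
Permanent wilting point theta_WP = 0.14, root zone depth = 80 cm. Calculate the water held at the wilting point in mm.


Step 1: Water (mm) = theta_WP * depth * 10
Step 2: Water = 0.14 * 80 * 10
Step 3: Water = 112.0 mm

112.0


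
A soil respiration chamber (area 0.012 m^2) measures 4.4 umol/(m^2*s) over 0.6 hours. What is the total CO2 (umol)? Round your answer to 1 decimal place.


Step 1: Convert time to seconds: 0.6 hr * 3600 = 2160.0 s
Step 2: Total = flux * area * time_s
Step 3: Total = 4.4 * 0.012 * 2160.0
Step 4: Total = 114.0 umol

114.0


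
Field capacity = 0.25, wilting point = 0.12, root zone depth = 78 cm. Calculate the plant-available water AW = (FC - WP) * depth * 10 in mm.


Step 1: Available water = (FC - WP) * depth * 10
Step 2: AW = (0.25 - 0.12) * 78 * 10
Step 3: AW = 0.13 * 78 * 10
Step 4: AW = 101.4 mm

101.4


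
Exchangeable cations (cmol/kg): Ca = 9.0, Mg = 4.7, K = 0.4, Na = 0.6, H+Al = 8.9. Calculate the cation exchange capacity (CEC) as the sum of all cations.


Step 1: CEC = Ca + Mg + K + Na + (H+Al)
Step 2: CEC = 9.0 + 4.7 + 0.4 + 0.6 + 8.9
Step 3: CEC = 23.6 cmol/kg

23.6


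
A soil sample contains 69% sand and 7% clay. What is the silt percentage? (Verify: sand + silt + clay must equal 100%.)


Step 1: sand + silt + clay = 100%
Step 2: silt = 100 - sand - clay
Step 3: silt = 100 - 69 - 7
Step 4: silt = 24%

24


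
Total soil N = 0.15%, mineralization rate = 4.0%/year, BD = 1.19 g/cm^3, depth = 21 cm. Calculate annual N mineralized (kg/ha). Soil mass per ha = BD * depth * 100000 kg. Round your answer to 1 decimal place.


Step 1: Soil mass per ha = BD * depth * 100000 = 1.19 * 21 * 100000 = 2499000 kg
Step 2: Total N pool = soil mass * N%/100 = 2499000 * 0.15/100 = 3748.5 kg/ha
Step 3: N mineralized = N pool * rate%/100 = 3748.5 * 4.0/100 = 149.9 kg/ha/yr

149.9


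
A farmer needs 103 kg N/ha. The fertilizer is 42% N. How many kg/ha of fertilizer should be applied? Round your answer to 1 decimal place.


Step 1: Fertilizer rate = target N / (N content / 100)
Step 2: Rate = 103 / (42 / 100)
Step 3: Rate = 103 / 0.42
Step 4: Rate = 245.2 kg/ha

245.2


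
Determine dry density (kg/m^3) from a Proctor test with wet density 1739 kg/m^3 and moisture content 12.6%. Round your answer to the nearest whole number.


Step 1: Dry density = wet density / (1 + w/100)
Step 2: Dry density = 1739 / (1 + 12.6/100)
Step 3: Dry density = 1739 / 1.126
Step 4: Dry density = 1544 kg/m^3

1544


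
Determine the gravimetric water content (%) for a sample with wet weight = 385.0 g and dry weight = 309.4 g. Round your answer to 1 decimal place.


Step 1: Water mass = wet - dry = 385.0 - 309.4 = 75.6 g
Step 2: w = 100 * water mass / dry mass
Step 3: w = 100 * 75.6 / 309.4 = 24.4%

24.4


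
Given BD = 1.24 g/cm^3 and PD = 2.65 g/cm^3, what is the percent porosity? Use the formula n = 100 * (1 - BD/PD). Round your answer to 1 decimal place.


Step 1: Formula: n = 100 * (1 - BD / PD)
Step 2: n = 100 * (1 - 1.24 / 2.65)
Step 3: n = 100 * (1 - 0.46792)
Step 4: n = 53.2%

53.2


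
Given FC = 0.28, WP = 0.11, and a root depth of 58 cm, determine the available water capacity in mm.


Step 1: Available water = (FC - WP) * depth * 10
Step 2: AW = (0.28 - 0.11) * 58 * 10
Step 3: AW = 0.17 * 58 * 10
Step 4: AW = 98.6 mm

98.6


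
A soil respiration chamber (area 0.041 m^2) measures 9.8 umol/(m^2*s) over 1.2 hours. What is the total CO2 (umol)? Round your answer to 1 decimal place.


Step 1: Convert time to seconds: 1.2 hr * 3600 = 4320.0 s
Step 2: Total = flux * area * time_s
Step 3: Total = 9.8 * 0.041 * 4320.0
Step 4: Total = 1735.8 umol

1735.8


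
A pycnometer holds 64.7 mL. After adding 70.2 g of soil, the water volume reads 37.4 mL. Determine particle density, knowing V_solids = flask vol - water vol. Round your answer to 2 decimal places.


Step 1: Volume of solids = flask volume - water volume with soil
Step 2: V_solids = 64.7 - 37.4 = 27.3 mL
Step 3: Particle density = mass / V_solids = 70.2 / 27.3 = 2.57 g/cm^3

2.57


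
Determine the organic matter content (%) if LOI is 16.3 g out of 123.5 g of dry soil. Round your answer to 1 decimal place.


Step 1: OM% = 100 * LOI / sample mass
Step 2: OM = 100 * 16.3 / 123.5
Step 3: OM = 13.2%

13.2


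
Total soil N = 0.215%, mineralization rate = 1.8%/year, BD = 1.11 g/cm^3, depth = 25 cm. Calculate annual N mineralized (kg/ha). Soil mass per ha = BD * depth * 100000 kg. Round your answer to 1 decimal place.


Step 1: Soil mass per ha = BD * depth * 100000 = 1.11 * 25 * 100000 = 2775000 kg
Step 2: Total N pool = soil mass * N%/100 = 2775000 * 0.215/100 = 5966.25 kg/ha
Step 3: N mineralized = N pool * rate%/100 = 5966.25 * 1.8/100 = 107.4 kg/ha/yr

107.4


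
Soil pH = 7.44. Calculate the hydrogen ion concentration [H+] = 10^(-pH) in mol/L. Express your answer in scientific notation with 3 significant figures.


Step 1: [H+] = 10^(-pH)
Step 2: [H+] = 10^(-7.44)
Step 3: [H+] = 3.63e-08 mol/L

3.63e-08


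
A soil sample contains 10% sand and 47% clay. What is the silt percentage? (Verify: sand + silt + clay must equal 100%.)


Step 1: sand + silt + clay = 100%
Step 2: silt = 100 - sand - clay
Step 3: silt = 100 - 10 - 47
Step 4: silt = 43%

43


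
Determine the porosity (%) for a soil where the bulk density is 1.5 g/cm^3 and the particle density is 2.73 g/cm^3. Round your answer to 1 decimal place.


Step 1: Formula: n = 100 * (1 - BD / PD)
Step 2: n = 100 * (1 - 1.5 / 2.73)
Step 3: n = 100 * (1 - 0.54945)
Step 4: n = 45.1%

45.1


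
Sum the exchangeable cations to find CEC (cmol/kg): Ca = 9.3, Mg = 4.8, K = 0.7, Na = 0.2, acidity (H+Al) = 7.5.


Step 1: CEC = Ca + Mg + K + Na + (H+Al)
Step 2: CEC = 9.3 + 4.8 + 0.7 + 0.2 + 7.5
Step 3: CEC = 22.5 cmol/kg

22.5


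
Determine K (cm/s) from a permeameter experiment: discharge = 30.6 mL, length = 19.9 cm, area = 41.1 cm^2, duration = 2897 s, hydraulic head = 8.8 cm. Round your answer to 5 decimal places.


Step 1: K = Q * L / (A * t * h)
Step 2: Numerator = 30.6 * 19.9 = 608.94
Step 3: Denominator = 41.1 * 2897 * 8.8 = 1047786.96
Step 4: K = 608.94 / 1047786.96 = 0.00058 cm/s

0.00058


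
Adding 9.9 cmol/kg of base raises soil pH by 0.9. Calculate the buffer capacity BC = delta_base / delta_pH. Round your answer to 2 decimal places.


Step 1: BC = change in base / change in pH
Step 2: BC = 9.9 / 0.9
Step 3: BC = 11.0 cmol/(kg*pH unit)

11.0


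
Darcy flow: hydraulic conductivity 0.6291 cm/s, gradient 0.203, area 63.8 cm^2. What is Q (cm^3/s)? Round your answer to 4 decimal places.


Step 1: Apply Darcy's law: Q = K * i * A
Step 2: Q = 0.6291 * 0.203 * 63.8
Step 3: Q = 8.1477 cm^3/s

8.1477


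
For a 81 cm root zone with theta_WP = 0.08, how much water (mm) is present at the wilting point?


Step 1: Water (mm) = theta_WP * depth * 10
Step 2: Water = 0.08 * 81 * 10
Step 3: Water = 64.8 mm

64.8


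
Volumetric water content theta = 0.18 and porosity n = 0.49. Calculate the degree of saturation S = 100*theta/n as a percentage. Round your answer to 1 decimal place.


Step 1: S = 100 * theta_v / n
Step 2: S = 100 * 0.18 / 0.49
Step 3: S = 36.7%

36.7


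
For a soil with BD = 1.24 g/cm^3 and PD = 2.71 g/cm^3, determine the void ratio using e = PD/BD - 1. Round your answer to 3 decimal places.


Step 1: e = PD / BD - 1
Step 2: e = 2.71 / 1.24 - 1
Step 3: e = 2.18548 - 1
Step 4: e = 1.185

1.185


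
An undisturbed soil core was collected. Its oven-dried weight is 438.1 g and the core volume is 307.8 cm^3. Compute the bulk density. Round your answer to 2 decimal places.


Step 1: Identify the formula: BD = dry mass / volume
Step 2: Substitute values: BD = 438.1 / 307.8
Step 3: BD = 1.42 g/cm^3

1.42


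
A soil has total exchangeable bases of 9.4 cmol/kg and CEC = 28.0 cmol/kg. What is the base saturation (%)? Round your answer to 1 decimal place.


Step 1: BS = 100 * (sum of bases) / CEC
Step 2: BS = 100 * 9.4 / 28.0
Step 3: BS = 33.6%

33.6


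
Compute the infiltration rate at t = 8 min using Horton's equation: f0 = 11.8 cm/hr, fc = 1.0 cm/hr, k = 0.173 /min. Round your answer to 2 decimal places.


Step 1: f = fc + (f0 - fc) * exp(-k * t)
Step 2: exp(-0.173 * 8) = 0.250574
Step 3: f = 1.0 + (11.8 - 1.0) * 0.250574
Step 4: f = 1.0 + 10.8 * 0.250574
Step 5: f = 3.71 cm/hr

3.71


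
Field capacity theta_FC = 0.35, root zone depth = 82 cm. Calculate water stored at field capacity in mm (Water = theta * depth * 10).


Step 1: Water (mm) = theta_FC * depth (cm) * 10
Step 2: Water = 0.35 * 82 * 10
Step 3: Water = 287.0 mm

287.0


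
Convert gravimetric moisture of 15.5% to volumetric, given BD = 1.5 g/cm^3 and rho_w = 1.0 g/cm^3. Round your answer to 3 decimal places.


Step 1: theta = (w / 100) * BD / rho_w
Step 2: theta = (15.5 / 100) * 1.5 / 1.0
Step 3: theta = 0.155 * 1.5
Step 4: theta = 0.233

0.233


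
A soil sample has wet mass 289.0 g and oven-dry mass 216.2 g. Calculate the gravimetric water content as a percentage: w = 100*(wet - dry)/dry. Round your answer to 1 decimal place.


Step 1: Water mass = wet - dry = 289.0 - 216.2 = 72.8 g
Step 2: w = 100 * water mass / dry mass
Step 3: w = 100 * 72.8 / 216.2 = 33.7%

33.7


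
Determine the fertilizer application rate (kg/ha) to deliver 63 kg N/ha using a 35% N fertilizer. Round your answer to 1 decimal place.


Step 1: Fertilizer rate = target N / (N content / 100)
Step 2: Rate = 63 / (35 / 100)
Step 3: Rate = 63 / 0.35
Step 4: Rate = 180.0 kg/ha

180.0


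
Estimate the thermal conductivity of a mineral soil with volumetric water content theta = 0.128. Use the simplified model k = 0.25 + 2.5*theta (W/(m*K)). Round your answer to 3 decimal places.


Step 1: k = 0.25 + 2.5 * theta
Step 2: k = 0.25 + 2.5 * 0.128
Step 3: k = 0.25 + 0.32
Step 4: k = 0.57 W/(m*K)

0.57


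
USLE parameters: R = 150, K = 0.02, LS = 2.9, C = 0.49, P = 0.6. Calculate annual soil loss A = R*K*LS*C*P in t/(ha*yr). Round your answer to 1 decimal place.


Step 1: A = R * K * LS * C * P
Step 2: R * K = 150 * 0.02 = 3.0
Step 3: (R*K) * LS = 3.0 * 2.9 = 8.7
Step 4: * C * P = 8.7 * 0.49 * 0.6 = 2.6
Step 5: A = 2.6 t/(ha*yr)

2.6


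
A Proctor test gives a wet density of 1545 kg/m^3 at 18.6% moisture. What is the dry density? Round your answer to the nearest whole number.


Step 1: Dry density = wet density / (1 + w/100)
Step 2: Dry density = 1545 / (1 + 18.6/100)
Step 3: Dry density = 1545 / 1.186
Step 4: Dry density = 1303 kg/m^3

1303


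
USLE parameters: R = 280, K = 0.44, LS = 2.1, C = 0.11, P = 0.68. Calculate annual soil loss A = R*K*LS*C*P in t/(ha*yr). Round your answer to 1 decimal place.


Step 1: A = R * K * LS * C * P
Step 2: R * K = 280 * 0.44 = 123.2
Step 3: (R*K) * LS = 123.2 * 2.1 = 258.72
Step 4: * C * P = 258.72 * 0.11 * 0.68 = 19.4
Step 5: A = 19.4 t/(ha*yr)

19.4


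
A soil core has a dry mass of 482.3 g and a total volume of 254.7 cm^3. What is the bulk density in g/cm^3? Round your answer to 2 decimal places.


Step 1: Identify the formula: BD = dry mass / volume
Step 2: Substitute values: BD = 482.3 / 254.7
Step 3: BD = 1.89 g/cm^3

1.89


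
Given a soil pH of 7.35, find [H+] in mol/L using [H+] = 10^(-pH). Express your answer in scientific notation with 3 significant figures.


Step 1: [H+] = 10^(-pH)
Step 2: [H+] = 10^(-7.35)
Step 3: [H+] = 4.47e-08 mol/L

4.47e-08


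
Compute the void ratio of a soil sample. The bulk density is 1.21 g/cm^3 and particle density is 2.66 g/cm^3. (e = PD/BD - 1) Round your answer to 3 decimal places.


Step 1: e = PD / BD - 1
Step 2: e = 2.66 / 1.21 - 1
Step 3: e = 2.19835 - 1
Step 4: e = 1.198

1.198


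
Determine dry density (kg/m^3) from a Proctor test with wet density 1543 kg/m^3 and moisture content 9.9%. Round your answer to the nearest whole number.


Step 1: Dry density = wet density / (1 + w/100)
Step 2: Dry density = 1543 / (1 + 9.9/100)
Step 3: Dry density = 1543 / 1.099
Step 4: Dry density = 1404 kg/m^3

1404


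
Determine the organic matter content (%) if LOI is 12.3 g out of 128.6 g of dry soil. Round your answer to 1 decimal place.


Step 1: OM% = 100 * LOI / sample mass
Step 2: OM = 100 * 12.3 / 128.6
Step 3: OM = 9.6%

9.6


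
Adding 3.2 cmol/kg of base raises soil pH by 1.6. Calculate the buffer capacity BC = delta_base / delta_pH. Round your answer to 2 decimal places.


Step 1: BC = change in base / change in pH
Step 2: BC = 3.2 / 1.6
Step 3: BC = 2.0 cmol/(kg*pH unit)

2.0


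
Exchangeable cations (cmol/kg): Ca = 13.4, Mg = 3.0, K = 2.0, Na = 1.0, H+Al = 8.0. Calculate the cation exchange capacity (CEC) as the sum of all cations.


Step 1: CEC = Ca + Mg + K + Na + (H+Al)
Step 2: CEC = 13.4 + 3.0 + 2.0 + 1.0 + 8.0
Step 3: CEC = 27.4 cmol/kg

27.4


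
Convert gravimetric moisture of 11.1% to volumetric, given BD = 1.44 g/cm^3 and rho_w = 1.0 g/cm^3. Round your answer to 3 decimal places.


Step 1: theta = (w / 100) * BD / rho_w
Step 2: theta = (11.1 / 100) * 1.44 / 1.0
Step 3: theta = 0.111 * 1.44
Step 4: theta = 0.16

0.16


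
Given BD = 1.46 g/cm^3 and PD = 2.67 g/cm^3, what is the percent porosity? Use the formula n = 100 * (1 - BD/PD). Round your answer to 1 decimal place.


Step 1: Formula: n = 100 * (1 - BD / PD)
Step 2: n = 100 * (1 - 1.46 / 2.67)
Step 3: n = 100 * (1 - 0.54682)
Step 4: n = 45.3%

45.3


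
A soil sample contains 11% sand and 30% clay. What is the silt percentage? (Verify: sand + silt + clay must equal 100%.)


Step 1: sand + silt + clay = 100%
Step 2: silt = 100 - sand - clay
Step 3: silt = 100 - 11 - 30
Step 4: silt = 59%

59


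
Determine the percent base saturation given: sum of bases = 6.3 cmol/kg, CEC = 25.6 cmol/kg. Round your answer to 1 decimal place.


Step 1: BS = 100 * (sum of bases) / CEC
Step 2: BS = 100 * 6.3 / 25.6
Step 3: BS = 24.6%

24.6


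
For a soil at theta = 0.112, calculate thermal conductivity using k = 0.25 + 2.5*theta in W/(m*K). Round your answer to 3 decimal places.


Step 1: k = 0.25 + 2.5 * theta
Step 2: k = 0.25 + 2.5 * 0.112
Step 3: k = 0.25 + 0.28
Step 4: k = 0.53 W/(m*K)

0.53


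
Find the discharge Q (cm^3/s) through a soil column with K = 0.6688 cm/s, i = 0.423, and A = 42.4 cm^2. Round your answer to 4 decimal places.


Step 1: Apply Darcy's law: Q = K * i * A
Step 2: Q = 0.6688 * 0.423 * 42.4
Step 3: Q = 11.9951 cm^3/s

11.9951


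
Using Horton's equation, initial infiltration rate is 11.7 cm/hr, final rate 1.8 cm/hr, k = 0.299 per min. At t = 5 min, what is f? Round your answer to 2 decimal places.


Step 1: f = fc + (f0 - fc) * exp(-k * t)
Step 2: exp(-0.299 * 5) = 0.224249
Step 3: f = 1.8 + (11.7 - 1.8) * 0.224249
Step 4: f = 1.8 + 9.9 * 0.224249
Step 5: f = 4.02 cm/hr

4.02


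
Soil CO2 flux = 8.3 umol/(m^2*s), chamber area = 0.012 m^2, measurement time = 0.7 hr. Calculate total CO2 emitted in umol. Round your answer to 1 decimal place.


Step 1: Convert time to seconds: 0.7 hr * 3600 = 2520.0 s
Step 2: Total = flux * area * time_s
Step 3: Total = 8.3 * 0.012 * 2520.0
Step 4: Total = 251.0 umol

251.0


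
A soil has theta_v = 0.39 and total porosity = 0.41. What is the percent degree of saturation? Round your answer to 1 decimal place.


Step 1: S = 100 * theta_v / n
Step 2: S = 100 * 0.39 / 0.41
Step 3: S = 95.1%

95.1


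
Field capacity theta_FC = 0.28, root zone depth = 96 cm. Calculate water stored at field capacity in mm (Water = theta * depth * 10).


Step 1: Water (mm) = theta_FC * depth (cm) * 10
Step 2: Water = 0.28 * 96 * 10
Step 3: Water = 268.8 mm

268.8


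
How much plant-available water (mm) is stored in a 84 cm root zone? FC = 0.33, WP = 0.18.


Step 1: Available water = (FC - WP) * depth * 10
Step 2: AW = (0.33 - 0.18) * 84 * 10
Step 3: AW = 0.15 * 84 * 10
Step 4: AW = 126.0 mm

126.0


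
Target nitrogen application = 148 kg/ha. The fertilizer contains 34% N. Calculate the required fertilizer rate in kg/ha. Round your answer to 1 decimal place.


Step 1: Fertilizer rate = target N / (N content / 100)
Step 2: Rate = 148 / (34 / 100)
Step 3: Rate = 148 / 0.34
Step 4: Rate = 435.3 kg/ha

435.3


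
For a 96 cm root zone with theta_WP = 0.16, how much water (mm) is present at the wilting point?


Step 1: Water (mm) = theta_WP * depth * 10
Step 2: Water = 0.16 * 96 * 10
Step 3: Water = 153.6 mm

153.6


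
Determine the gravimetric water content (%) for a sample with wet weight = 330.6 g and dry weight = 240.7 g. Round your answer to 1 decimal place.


Step 1: Water mass = wet - dry = 330.6 - 240.7 = 89.9 g
Step 2: w = 100 * water mass / dry mass
Step 3: w = 100 * 89.9 / 240.7 = 37.3%

37.3


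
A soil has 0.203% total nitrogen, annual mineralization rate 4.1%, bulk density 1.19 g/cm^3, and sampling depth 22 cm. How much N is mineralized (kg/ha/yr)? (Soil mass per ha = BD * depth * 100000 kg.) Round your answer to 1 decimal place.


Step 1: Soil mass per ha = BD * depth * 100000 = 1.19 * 22 * 100000 = 2618000 kg
Step 2: Total N pool = soil mass * N%/100 = 2618000 * 0.203/100 = 5314.54 kg/ha
Step 3: N mineralized = N pool * rate%/100 = 5314.54 * 4.1/100 = 217.9 kg/ha/yr

217.9


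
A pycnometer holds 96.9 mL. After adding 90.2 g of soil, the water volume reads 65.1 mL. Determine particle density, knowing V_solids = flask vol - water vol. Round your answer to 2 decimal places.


Step 1: Volume of solids = flask volume - water volume with soil
Step 2: V_solids = 96.9 - 65.1 = 31.8 mL
Step 3: Particle density = mass / V_solids = 90.2 / 31.8 = 2.84 g/cm^3

2.84


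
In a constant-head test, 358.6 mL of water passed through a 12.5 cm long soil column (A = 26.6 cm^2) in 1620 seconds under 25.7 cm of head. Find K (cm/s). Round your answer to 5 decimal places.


Step 1: K = Q * L / (A * t * h)
Step 2: Numerator = 358.6 * 12.5 = 4482.5
Step 3: Denominator = 26.6 * 1620 * 25.7 = 1107464.4
Step 4: K = 4482.5 / 1107464.4 = 0.00405 cm/s

0.00405


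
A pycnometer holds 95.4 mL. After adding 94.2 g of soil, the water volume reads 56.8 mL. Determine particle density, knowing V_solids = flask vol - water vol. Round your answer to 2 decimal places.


Step 1: Volume of solids = flask volume - water volume with soil
Step 2: V_solids = 95.4 - 56.8 = 38.6 mL
Step 3: Particle density = mass / V_solids = 94.2 / 38.6 = 2.44 g/cm^3

2.44


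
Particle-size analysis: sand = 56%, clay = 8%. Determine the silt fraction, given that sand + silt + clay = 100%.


Step 1: sand + silt + clay = 100%
Step 2: silt = 100 - sand - clay
Step 3: silt = 100 - 56 - 8
Step 4: silt = 36%

36


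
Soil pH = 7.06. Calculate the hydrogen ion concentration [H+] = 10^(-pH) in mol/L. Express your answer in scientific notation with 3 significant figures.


Step 1: [H+] = 10^(-pH)
Step 2: [H+] = 10^(-7.06)
Step 3: [H+] = 8.71e-08 mol/L

8.71e-08


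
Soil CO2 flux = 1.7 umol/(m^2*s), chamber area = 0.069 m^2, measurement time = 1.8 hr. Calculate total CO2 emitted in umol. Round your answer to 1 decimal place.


Step 1: Convert time to seconds: 1.8 hr * 3600 = 6480.0 s
Step 2: Total = flux * area * time_s
Step 3: Total = 1.7 * 0.069 * 6480.0
Step 4: Total = 760.1 umol

760.1


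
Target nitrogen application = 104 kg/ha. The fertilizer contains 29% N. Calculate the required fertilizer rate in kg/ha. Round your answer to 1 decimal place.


Step 1: Fertilizer rate = target N / (N content / 100)
Step 2: Rate = 104 / (29 / 100)
Step 3: Rate = 104 / 0.29
Step 4: Rate = 358.6 kg/ha

358.6


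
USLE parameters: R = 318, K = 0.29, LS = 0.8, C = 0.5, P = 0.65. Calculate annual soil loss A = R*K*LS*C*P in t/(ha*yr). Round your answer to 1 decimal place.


Step 1: A = R * K * LS * C * P
Step 2: R * K = 318 * 0.29 = 92.22
Step 3: (R*K) * LS = 92.22 * 0.8 = 73.776
Step 4: * C * P = 73.776 * 0.5 * 0.65 = 24.0
Step 5: A = 24.0 t/(ha*yr)

24.0


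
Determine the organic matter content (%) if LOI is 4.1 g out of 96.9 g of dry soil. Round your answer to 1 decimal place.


Step 1: OM% = 100 * LOI / sample mass
Step 2: OM = 100 * 4.1 / 96.9
Step 3: OM = 4.2%

4.2


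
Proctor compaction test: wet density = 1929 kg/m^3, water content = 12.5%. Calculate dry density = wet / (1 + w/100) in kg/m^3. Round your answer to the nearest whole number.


Step 1: Dry density = wet density / (1 + w/100)
Step 2: Dry density = 1929 / (1 + 12.5/100)
Step 3: Dry density = 1929 / 1.125
Step 4: Dry density = 1715 kg/m^3

1715


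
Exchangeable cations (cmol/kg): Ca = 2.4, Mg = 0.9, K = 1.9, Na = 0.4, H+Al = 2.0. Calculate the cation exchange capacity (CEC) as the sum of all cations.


Step 1: CEC = Ca + Mg + K + Na + (H+Al)
Step 2: CEC = 2.4 + 0.9 + 1.9 + 0.4 + 2.0
Step 3: CEC = 7.6 cmol/kg

7.6


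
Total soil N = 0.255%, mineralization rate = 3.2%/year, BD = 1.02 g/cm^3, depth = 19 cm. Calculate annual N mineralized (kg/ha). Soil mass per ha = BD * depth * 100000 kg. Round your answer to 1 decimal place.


Step 1: Soil mass per ha = BD * depth * 100000 = 1.02 * 19 * 100000 = 1938000 kg
Step 2: Total N pool = soil mass * N%/100 = 1938000 * 0.255/100 = 4941.9 kg/ha
Step 3: N mineralized = N pool * rate%/100 = 4941.9 * 3.2/100 = 158.1 kg/ha/yr

158.1


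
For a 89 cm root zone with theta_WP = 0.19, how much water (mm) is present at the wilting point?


Step 1: Water (mm) = theta_WP * depth * 10
Step 2: Water = 0.19 * 89 * 10
Step 3: Water = 169.1 mm

169.1


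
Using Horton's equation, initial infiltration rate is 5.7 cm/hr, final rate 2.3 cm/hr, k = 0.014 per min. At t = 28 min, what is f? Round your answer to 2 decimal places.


Step 1: f = fc + (f0 - fc) * exp(-k * t)
Step 2: exp(-0.014 * 28) = 0.675704
Step 3: f = 2.3 + (5.7 - 2.3) * 0.675704
Step 4: f = 2.3 + 3.4 * 0.675704
Step 5: f = 4.6 cm/hr

4.6


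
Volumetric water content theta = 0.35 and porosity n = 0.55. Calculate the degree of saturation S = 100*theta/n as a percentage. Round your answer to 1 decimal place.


Step 1: S = 100 * theta_v / n
Step 2: S = 100 * 0.35 / 0.55
Step 3: S = 63.6%

63.6


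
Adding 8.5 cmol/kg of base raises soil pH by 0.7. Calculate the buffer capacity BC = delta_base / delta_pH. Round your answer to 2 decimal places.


Step 1: BC = change in base / change in pH
Step 2: BC = 8.5 / 0.7
Step 3: BC = 12.14 cmol/(kg*pH unit)

12.14


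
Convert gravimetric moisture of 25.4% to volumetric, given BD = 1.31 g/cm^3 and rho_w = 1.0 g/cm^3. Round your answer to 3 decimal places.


Step 1: theta = (w / 100) * BD / rho_w
Step 2: theta = (25.4 / 100) * 1.31 / 1.0
Step 3: theta = 0.254 * 1.31
Step 4: theta = 0.333

0.333
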